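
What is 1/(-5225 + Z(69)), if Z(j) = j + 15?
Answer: -1/5141 ≈ -0.00019451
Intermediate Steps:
Z(j) = 15 + j
1/(-5225 + Z(69)) = 1/(-5225 + (15 + 69)) = 1/(-5225 + 84) = 1/(-5141) = -1/5141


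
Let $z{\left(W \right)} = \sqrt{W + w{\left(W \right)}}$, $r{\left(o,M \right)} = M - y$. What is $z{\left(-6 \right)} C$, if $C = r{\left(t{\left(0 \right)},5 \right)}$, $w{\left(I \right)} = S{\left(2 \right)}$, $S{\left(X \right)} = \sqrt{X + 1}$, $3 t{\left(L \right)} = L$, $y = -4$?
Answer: $9 \sqrt{-6 + \sqrt{3}} \approx 18.593 i$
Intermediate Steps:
$t{\left(L \right)} = \frac{L}{3}$
$S{\left(X \right)} = \sqrt{1 + X}$
$w{\left(I \right)} = \sqrt{3}$ ($w{\left(I \right)} = \sqrt{1 + 2} = \sqrt{3}$)
$r{\left(o,M \right)} = 4 + M$ ($r{\left(o,M \right)} = M - -4 = M + 4 = 4 + M$)
$z{\left(W \right)} = \sqrt{W + \sqrt{3}}$
$C = 9$ ($C = 4 + 5 = 9$)
$z{\left(-6 \right)} C = \sqrt{-6 + \sqrt{3}} \cdot 9 = 9 \sqrt{-6 + \sqrt{3}}$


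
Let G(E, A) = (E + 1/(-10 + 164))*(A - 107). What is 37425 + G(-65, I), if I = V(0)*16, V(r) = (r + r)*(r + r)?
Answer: 6834413/154 ≈ 44379.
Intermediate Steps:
V(r) = 4*r**2 (V(r) = (2*r)*(2*r) = 4*r**2)
I = 0 (I = (4*0**2)*16 = (4*0)*16 = 0*16 = 0)
G(E, A) = (-107 + A)*(1/154 + E) (G(E, A) = (E + 1/154)*(-107 + A) = (1/154 + E)*(-107 + A) = (-107 + A)*(1/154 + E))
37425 + G(-65, I) = 37425 + (-107/154 - 107*(-65) + (1/154)*0 + 0*(-65)) = 37425 + (-107/154 + 6955 + 0 + 0) = 37425 + 1070963/154 = 6834413/154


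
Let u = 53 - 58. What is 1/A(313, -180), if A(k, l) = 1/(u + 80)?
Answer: 75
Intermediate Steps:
u = -5
A(k, l) = 1/75 (A(k, l) = 1/(-5 + 80) = 1/75)
1/A(313, -180) = 1/(1/75) = 75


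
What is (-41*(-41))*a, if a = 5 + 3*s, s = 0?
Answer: 8405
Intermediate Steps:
a = 5 (a = 5 + 3*0 = 5 + 0 = 5)
(-41*(-41))*a = -41*(-41)*5 = 1681*5 = 8405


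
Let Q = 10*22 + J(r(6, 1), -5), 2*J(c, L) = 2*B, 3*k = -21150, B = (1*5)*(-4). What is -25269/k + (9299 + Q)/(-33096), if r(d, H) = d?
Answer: 18317497/5555400 ≈ 3.2972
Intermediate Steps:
B = -20 (B = 5*(-4) = -20)
k = -7050 (k = (1/3)*(-21150) = -7050)
J(c, L) = -20 (J(c, L) = (2*(-20))/2 = (1/2)*(-40) = -20)
Q = 200 (Q = 10*22 - 20 = 220 - 20 = 200)
-25269/k + (9299 + Q)/(-33096) = -25269/(-7050) + (9299 + 200)/(-33096) = -25269*(-1/7050) + 9499*(-1/33096) = 8423/2350 - 1357/4728 = 18317497/5555400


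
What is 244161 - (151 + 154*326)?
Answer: 193806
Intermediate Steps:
244161 - (151 + 154*326) = 244161 - (151 + 50204) = 244161 - 1*50355 = 244161 - 50355 = 193806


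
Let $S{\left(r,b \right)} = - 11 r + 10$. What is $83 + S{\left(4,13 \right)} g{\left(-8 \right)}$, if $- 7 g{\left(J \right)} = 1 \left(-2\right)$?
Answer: $\frac{513}{7} \approx 73.286$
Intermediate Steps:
$g{\left(J \right)} = \frac{2}{7}$ ($g{\left(J \right)} = - \frac{1 \left(-2\right)}{7} = \left(- \frac{1}{7}\right) \left(-2\right) = \frac{2}{7}$)
$S{\left(r,b \right)} = 10 - 11 r$
$83 + S{\left(4,13 \right)} g{\left(-8 \right)} = 83 + \left(10 - 44\right) \frac{2}{7} = 83 - \frac{68}{7} = \frac{513}{7}$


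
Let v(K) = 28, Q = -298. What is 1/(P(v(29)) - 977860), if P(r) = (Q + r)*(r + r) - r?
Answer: -1/993008 ≈ -1.0070e-6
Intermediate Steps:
P(r) = -r + 2*r*(-298 + r) (P(r) = (-298 + r)*(r + r) - r = (-298 + r)*(2*r) - r = 2*r*(-298 + r) - r = -r + 2*r*(-298 + r))
1/(P(v(29)) - 977860) = 1/(28*(-597 + 2*28) - 977860) = 1/(28*(-597 + 56) - 977860) = 1/(28*(-541) - 977860) = 1/(-15148 - 977860) = 1/(-993008) = -1/993008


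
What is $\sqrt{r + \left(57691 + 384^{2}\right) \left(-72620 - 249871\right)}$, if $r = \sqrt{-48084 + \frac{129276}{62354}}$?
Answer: $\frac{\sqrt{-64305988020352012233 + 31177 i \sqrt{46735889020710}}}{31177} \approx 0.00042626 + 2.5721 \cdot 10^{5} i$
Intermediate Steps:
$r = \frac{i \sqrt{46735889020710}}{31177}$ ($r = \sqrt{-48084 + 129276 \cdot \frac{1}{62354}} = \sqrt{-48084 + \frac{64638}{31177}} = \sqrt{- \frac{1499050230}{31177}} = \frac{i \sqrt{46735889020710}}{31177} \approx 219.28 i$)
$\sqrt{r + \left(57691 + 384^{2}\right) \left(-72620 - 249871\right)} = \sqrt{\frac{i \sqrt{46735889020710}}{31177} + \left(57691 + 384^{2}\right) \left(-72620 - 249871\right)} = \sqrt{\frac{i \sqrt{46735889020710}}{31177} + \left(57691 + 147456\right) \left(-322491\right)} = \sqrt{\frac{i \sqrt{46735889020710}}{31177} + 205147 \left(-322491\right)} = \sqrt{\frac{i \sqrt{46735889020710}}{31177} - 66158061177} = \sqrt{-66158061177 + \frac{i \sqrt{46735889020710}}{31177}}$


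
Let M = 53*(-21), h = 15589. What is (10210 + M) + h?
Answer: 24686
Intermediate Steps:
M = -1113
(10210 + M) + h = (10210 - 1113) + 15589 = 9097 + 15589 = 24686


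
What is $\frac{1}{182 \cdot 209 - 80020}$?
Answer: $- \frac{1}{41982} \approx -2.382 \cdot 10^{-5}$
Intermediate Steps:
$\frac{1}{182 \cdot 209 - 80020} = \frac{1}{38038 - 80020} = \frac{1}{-41982} = - \frac{1}{41982}$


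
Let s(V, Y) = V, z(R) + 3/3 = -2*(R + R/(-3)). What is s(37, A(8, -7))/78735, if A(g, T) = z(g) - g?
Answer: 37/78735 ≈ 0.00046993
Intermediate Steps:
z(R) = -1 - 4*R/3 (z(R) = -1 - 2*(R + R/(-3)) = -1 - 2*(R + R*(-1/3)) = -1 - 2*(R - R/3) = -1 - 4*R/3)
A(g, T) = -1 - 7*g/3 (A(g, T) = (-1 - 4*g/3) - g = -1 - 7*g/3)
s(37, A(8, -7))/78735 = 37/78735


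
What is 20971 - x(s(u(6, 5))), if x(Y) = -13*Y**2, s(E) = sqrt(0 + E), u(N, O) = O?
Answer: 21036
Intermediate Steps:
s(E) = sqrt(E)
20971 - x(s(u(6, 5))) = 20971 - (-13)*(sqrt(5))**2 = 20971 - (-13)*5 = 20971 - 1*(-65) = 20971 + 65 = 21036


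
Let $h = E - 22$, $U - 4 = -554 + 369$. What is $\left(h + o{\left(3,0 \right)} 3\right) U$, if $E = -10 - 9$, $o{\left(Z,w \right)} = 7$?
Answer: $3620$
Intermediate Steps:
$U = -181$ ($U = 4 + \left(-554 + 369\right) = 4 - 185 = -181$)
$E = -19$ ($E = -10 - 9 = -19$)
$h = -41$ ($h = -19 - 22 = -41$)
$\left(h + o{\left(3,0 \right)} 3\right) U = \left(-41 + 7 \cdot 3\right) \left(-181\right) = \left(-41 + 21\right) \left(-181\right) = \left(-20\right) \left(-181\right) = 3620$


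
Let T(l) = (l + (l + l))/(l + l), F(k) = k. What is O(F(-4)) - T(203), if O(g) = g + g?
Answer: -19/2 ≈ -9.5000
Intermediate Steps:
T(l) = 3/2 (T(l) = (l + 2*l)/((2*l)) = (3*l)*(1/(2*l)) = 3/2)
O(g) = 2*g
O(F(-4)) - T(203) = 2*(-4) - 1*3/2 = -8 - 3/2 = -19/2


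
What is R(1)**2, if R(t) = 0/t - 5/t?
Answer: 25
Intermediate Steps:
R(t) = -5/t (R(t) = 0 - 5/t = -5/t)
R(1)**2 = (-5/1)**2 = (-5*1)**2 = (-5)**2 = 25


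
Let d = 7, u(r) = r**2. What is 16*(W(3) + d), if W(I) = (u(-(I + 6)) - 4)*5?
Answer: 6272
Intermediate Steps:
W(I) = -20 + 5*(-6 - I)**2 (W(I) = ((-(I + 6))**2 - 4)*5 = ((-(6 + I))**2 - 4)*5 = ((-6 - I)**2 - 4)*5 = (-4 + (-6 - I)**2)*5 = -20 + 5*(-6 - I)**2)
16*(W(3) + d) = 16*((-20 + 5*(6 + 3)**2) + 7) = 16*((-20 + 5*9**2) + 7) = 16*((-20 + 5*81) + 7) = 16*((-20 + 405) + 7) = 16*(385 + 7) = 16*392 = 6272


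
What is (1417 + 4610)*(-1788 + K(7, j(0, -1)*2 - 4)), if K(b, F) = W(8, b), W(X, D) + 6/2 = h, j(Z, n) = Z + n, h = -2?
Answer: -10806411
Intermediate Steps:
W(X, D) = -5 (W(X, D) = -3 - 2 = -5)
K(b, F) = -5
(1417 + 4610)*(-1788 + K(7, j(0, -1)*2 - 4)) = (1417 + 4610)*(-1788 - 5) = 6027*(-1793) = -10806411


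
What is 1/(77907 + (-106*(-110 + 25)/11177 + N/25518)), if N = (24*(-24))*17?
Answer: 47535781/3703390169033 ≈ 1.2836e-5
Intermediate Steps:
N = -9792 (N = -576*17 = -9792)
1/(77907 + (-106*(-110 + 25)/11177 + N/25518)) = 1/(77907 + (-106*(-110 + 25)/11177 - 9792/25518)) = 1/(77907 + (-106*(-85)*(1/11177) - 9792*1/25518)) = 1/(77907 + (9010*(1/11177) - 1632/4253)) = 1/(77907 + (9010/11177 - 1632/4253)) = 1/(77907 + 20078666/47535781) = 1/(3703390169033/47535781) = 47535781/3703390169033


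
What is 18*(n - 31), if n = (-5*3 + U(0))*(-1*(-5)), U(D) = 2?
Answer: -1728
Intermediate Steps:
n = -65 (n = (-5*3 + 2)*(-1*(-5)) = (-15 + 2)*5 = -13*5 = -65)
18*(n - 31) = 18*(-65 - 31) = 18*(-96) = -1728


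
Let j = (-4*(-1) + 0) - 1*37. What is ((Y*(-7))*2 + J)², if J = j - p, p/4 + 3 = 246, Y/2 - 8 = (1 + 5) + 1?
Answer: 2030625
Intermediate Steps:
Y = 30 (Y = 16 + 2*((1 + 5) + 1) = 16 + 2*(6 + 1) = 16 + 2*7 = 16 + 14 = 30)
p = 972 (p = -12 + 4*246 = -12 + 984 = 972)
j = -33 (j = (4 + 0) - 37 = 4 - 37 = -33)
J = -1005 (J = -33 - 1*972 = -33 - 972 = -1005)
((Y*(-7))*2 + J)² = ((30*(-7))*2 - 1005)² = (-210*2 - 1005)² = (-420 - 1005)² = (-1425)² = 2030625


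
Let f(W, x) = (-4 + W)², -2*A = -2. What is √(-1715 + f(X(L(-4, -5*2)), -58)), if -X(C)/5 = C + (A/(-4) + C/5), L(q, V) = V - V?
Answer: I*√27319/4 ≈ 41.321*I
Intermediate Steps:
A = 1 (A = -½*(-2) = 1)
L(q, V) = 0
X(C) = 5/4 - 6*C (X(C) = -5*(C + (1/(-4) + C/5)) = -5*(C + (1*(-¼) + C*(⅕))) = -5*(C + (-¼ + C/5)) = -5*(-¼ + 6*C/5) = 5/4 - 6*C)
√(-1715 + f(X(L(-4, -5*2)), -58)) = √(-1715 + (-4 + (5/4 - 6*0))²) = √(-1715 + (-4 + (5/4 + 0))²) = √(-1715 + (-4 + 5/4)²) = √(-1715 + (-11/4)²) = √(-1715 + 121/16) = √(-27319/16) = I*√27319/4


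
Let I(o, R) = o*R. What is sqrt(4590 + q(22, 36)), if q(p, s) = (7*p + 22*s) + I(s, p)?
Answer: 2*sqrt(1582) ≈ 79.549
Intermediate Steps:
I(o, R) = R*o
q(p, s) = 7*p + 22*s + p*s (q(p, s) = (7*p + 22*s) + p*s = 7*p + 22*s + p*s)
sqrt(4590 + q(22, 36)) = sqrt(4590 + (7*22 + 22*36 + 22*36)) = sqrt(4590 + (154 + 792 + 792)) = sqrt(4590 + 1738) = sqrt(6328) = 2*sqrt(1582)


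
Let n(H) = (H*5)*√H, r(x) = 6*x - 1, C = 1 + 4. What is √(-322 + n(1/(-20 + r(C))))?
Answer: I*√26067/9 ≈ 17.939*I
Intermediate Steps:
C = 5
r(x) = -1 + 6*x
n(H) = 5*H^(3/2) (n(H) = (5*H)*√H = 5*H^(3/2))
√(-322 + n(1/(-20 + r(C)))) = √(-322 + 5*(1/(-20 + (-1 + 6*5)))^(3/2)) = √(-322 + 5*(1/(-20 + (-1 + 30)))^(3/2)) = √(-322 + 5*(1/(-20 + 29))^(3/2)) = √(-322 + 5*(1/9)^(3/2)) = √(-322 + 5*(⅑)^(3/2)) = √(-322 + 5*(1/27)) = √(-322 + 5/27) = √(-8689/27) = I*√26067/9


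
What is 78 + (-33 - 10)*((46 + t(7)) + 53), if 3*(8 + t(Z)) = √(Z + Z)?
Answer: -3835 - 43*√14/3 ≈ -3888.6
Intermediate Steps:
t(Z) = -8 + √2*√Z/3 (t(Z) = -8 + √(Z + Z)/3 = -8 + √(2*Z)/3 = -8 + (√2*√Z)/3 = -8 + √2*√Z/3)
78 + (-33 - 10)*((46 + t(7)) + 53) = 78 + (-33 - 10)*((46 + (-8 + √2*√7/3)) + 53) = 78 - 43*((46 + (-8 + √14/3)) + 53) = 78 - 43*((38 + √14/3) + 53) = 78 - 43*(91 + √14/3) = 78 + (-3913 - 43*√14/3) = -3835 - 43*√14/3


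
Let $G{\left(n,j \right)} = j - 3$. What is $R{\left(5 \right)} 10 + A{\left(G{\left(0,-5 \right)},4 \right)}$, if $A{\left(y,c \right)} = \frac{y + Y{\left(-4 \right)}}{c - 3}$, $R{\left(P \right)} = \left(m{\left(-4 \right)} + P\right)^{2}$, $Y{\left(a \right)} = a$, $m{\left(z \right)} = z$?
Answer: $-2$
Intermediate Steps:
$G{\left(n,j \right)} = -3 + j$ ($G{\left(n,j \right)} = j - 3 = -3 + j$)
$R{\left(P \right)} = \left(-4 + P\right)^{2}$
$A{\left(y,c \right)} = \frac{-4 + y}{-3 + c}$ ($A{\left(y,c \right)} = \frac{y - 4}{c - 3} = \frac{-4 + y}{-3 + c}$)
$R{\left(5 \right)} 10 + A{\left(G{\left(0,-5 \right)},4 \right)} = \left(-4 + 5\right)^{2} \cdot 10 + \frac{-4 - 8}{-3 + 4} = 1^{2} \cdot 10 + \frac{-4 - 8}{1} = 1 \cdot 10 + 1 \left(-12\right) = 10 - 12 = -2$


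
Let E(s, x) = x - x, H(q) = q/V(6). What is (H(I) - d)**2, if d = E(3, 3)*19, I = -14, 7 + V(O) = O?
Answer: 196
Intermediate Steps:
V(O) = -7 + O
H(q) = -q (H(q) = q/(-7 + 6) = q/(-1) = q*(-1) = -q)
E(s, x) = 0
d = 0 (d = 0*19 = 0)
(H(I) - d)**2 = (-1*(-14) - 1*0)**2 = (14 + 0)**2 = 14**2 = 196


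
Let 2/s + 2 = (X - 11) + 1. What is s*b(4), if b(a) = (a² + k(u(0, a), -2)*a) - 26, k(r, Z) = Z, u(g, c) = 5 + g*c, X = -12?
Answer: 3/2 ≈ 1.5000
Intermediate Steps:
u(g, c) = 5 + c*g
s = -1/12 (s = 2/(-2 + ((-12 - 11) + 1)) = 2/(-2 + (-23 + 1)) = 2/(-2 - 22) = 2/(-24) = 2*(-1/24) = -1/12 ≈ -0.083333)
b(a) = -26 + a² - 2*a (b(a) = (a² - 2*a) - 26 = -26 + a² - 2*a)
s*b(4) = -(-26 + 4² - 2*4)/12 = -(-26 + 16 - 8)/12 = -1/12*(-18) = 3/2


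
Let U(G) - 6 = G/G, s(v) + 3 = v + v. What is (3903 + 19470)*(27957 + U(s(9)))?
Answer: 653602572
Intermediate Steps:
s(v) = -3 + 2*v (s(v) = -3 + (v + v) = -3 + 2*v)
U(G) = 7 (U(G) = 6 + G/G = 6 + 1 = 7)
(3903 + 19470)*(27957 + U(s(9))) = (3903 + 19470)*(27957 + 7) = 23373*27964 = 653602572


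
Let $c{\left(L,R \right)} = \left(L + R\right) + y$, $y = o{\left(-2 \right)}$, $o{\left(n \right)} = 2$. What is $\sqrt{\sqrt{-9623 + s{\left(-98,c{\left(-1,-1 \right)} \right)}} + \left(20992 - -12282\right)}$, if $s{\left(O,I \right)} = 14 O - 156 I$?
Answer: $\sqrt{33274 + i \sqrt{10995}} \approx 182.41 + 0.2874 i$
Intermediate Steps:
$y = 2$
$c{\left(L,R \right)} = 2 + L + R$ ($c{\left(L,R \right)} = \left(L + R\right) + 2 = 2 + L + R$)
$s{\left(O,I \right)} = - 156 I + 14 O$
$\sqrt{\sqrt{-9623 + s{\left(-98,c{\left(-1,-1 \right)} \right)}} + \left(20992 - -12282\right)} = \sqrt{\sqrt{-9623 - \left(1372 + 156 \left(2 - 1 - 1\right)\right)} + \left(20992 - -12282\right)} = \sqrt{\sqrt{-9623 - 1372} + \left(20992 + 12282\right)} = \sqrt{\sqrt{-9623 + \left(0 - 1372\right)} + 33274} = \sqrt{\sqrt{-9623 - 1372} + 33274} = \sqrt{\sqrt{-10995} + 33274} = \sqrt{i \sqrt{10995} + 33274} = \sqrt{33274 + i \sqrt{10995}}$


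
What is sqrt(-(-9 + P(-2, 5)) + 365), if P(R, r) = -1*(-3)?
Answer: sqrt(371) ≈ 19.261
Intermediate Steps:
P(R, r) = 3
sqrt(-(-9 + P(-2, 5)) + 365) = sqrt(-(-9 + 3) + 365) = sqrt(-1*(-6) + 365) = sqrt(6 + 365) = sqrt(371)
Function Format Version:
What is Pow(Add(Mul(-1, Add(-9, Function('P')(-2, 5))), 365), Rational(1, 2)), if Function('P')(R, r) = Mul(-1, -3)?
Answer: Pow(371, Rational(1, 2)) ≈ 19.261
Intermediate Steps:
Function('P')(R, r) = 3
Pow(Add(Mul(-1, Add(-9, Function('P')(-2, 5))), 365), Rational(1, 2)) = Pow(Add(Mul(-1, Add(-9, 3)), 365), Rational(1, 2)) = Pow(Add(Mul(-1, -6), 365), Rational(1, 2)) = Pow(Add(6, 365), Rational(1, 2)) = Pow(371, Rational(1, 2))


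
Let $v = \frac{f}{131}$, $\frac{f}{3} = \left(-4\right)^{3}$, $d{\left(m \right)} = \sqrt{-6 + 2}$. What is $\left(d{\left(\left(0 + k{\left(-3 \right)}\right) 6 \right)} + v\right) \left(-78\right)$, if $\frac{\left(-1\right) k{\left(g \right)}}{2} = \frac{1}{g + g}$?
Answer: $\frac{14976}{131} - 156 i \approx 114.32 - 156.0 i$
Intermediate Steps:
$k{\left(g \right)} = - \frac{1}{g}$ ($k{\left(g \right)} = - \frac{2}{g + g} = - \frac{2}{2 g} = - 2 \frac{1}{2 g} = - \frac{1}{g}$)
$d{\left(m \right)} = 2 i$ ($d{\left(m \right)} = \sqrt{-4} = 2 i$)
$f = -192$ ($f = 3 \left(-4\right)^{3} = 3 \left(-64\right) = -192$)
$v = - \frac{192}{131} \approx -1.4656$
$\left(d{\left(\left(0 + k{\left(-3 \right)}\right) 6 \right)} + v\right) \left(-78\right) = \left(2 i - \frac{192}{131}\right) \left(-78\right) = \left(- \frac{192}{131} + 2 i\right) \left(-78\right) = \frac{14976}{131} - 156 i$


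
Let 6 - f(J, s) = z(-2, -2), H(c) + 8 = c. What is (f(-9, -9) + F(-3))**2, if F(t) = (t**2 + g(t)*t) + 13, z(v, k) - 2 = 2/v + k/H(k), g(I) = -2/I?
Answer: 15376/25 ≈ 615.04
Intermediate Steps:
H(c) = -8 + c
z(v, k) = 2 + 2/v + k/(-8 + k) (z(v, k) = 2 + (2/v + k/(-8 + k)) = 2 + 2/v + k/(-8 + k))
f(J, s) = 24/5 (f(J, s) = 6 - (2 + 2/(-2) - 2/(-8 - 2)) = 6 - (2 + 2*(-1/2) - 2/(-10)) = 6 - (2 - 1 - 2*(-1/10)) = 6 - (2 - 1 + 1/5) = 6 - 1*6/5 = 6 - 6/5 = 24/5)
F(t) = 11 + t**2 (F(t) = (t**2 + (-2/t)*t) + 13 = (t**2 - 2) + 13 = (-2 + t**2) + 13 = 11 + t**2)
(f(-9, -9) + F(-3))**2 = (24/5 + (11 + (-3)**2))**2 = (24/5 + (11 + 9))**2 = (24/5 + 20)**2 = (124/5)**2 = 15376/25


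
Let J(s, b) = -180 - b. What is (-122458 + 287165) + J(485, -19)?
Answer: 164546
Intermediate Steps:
(-122458 + 287165) + J(485, -19) = (-122458 + 287165) + (-180 - 1*(-19)) = 164707 + (-180 + 19) = 164707 - 161 = 164546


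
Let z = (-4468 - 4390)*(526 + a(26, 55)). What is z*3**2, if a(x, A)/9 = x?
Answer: -60588720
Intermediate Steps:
a(x, A) = 9*x
z = -6732080 (z = (-4468 - 4390)*(526 + 9*26) = -8858*(526 + 234) = -8858*760 = -6732080)
z*3**2 = -6732080*3**2 = -6732080*9 = -60588720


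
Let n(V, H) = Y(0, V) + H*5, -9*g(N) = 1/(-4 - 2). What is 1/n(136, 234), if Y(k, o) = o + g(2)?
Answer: 54/70525 ≈ 0.00076569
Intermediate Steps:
g(N) = 1/54 (g(N) = -1/(9*(-4 - 2)) = -1/9/(-6) = -1/9*(-1/6) = 1/54)
Y(k, o) = 1/54 + o (Y(k, o) = o + 1/54 = 1/54 + o)
n(V, H) = 1/54 + V + 5*H (n(V, H) = (1/54 + V) + H*5 = (1/54 + V) + 5*H = 1/54 + V + 5*H)
1/n(136, 234) = 1/(1/54 + 136 + 5*234) = 1/(1/54 + 136 + 1170) = 1/(70525/54) = 54/70525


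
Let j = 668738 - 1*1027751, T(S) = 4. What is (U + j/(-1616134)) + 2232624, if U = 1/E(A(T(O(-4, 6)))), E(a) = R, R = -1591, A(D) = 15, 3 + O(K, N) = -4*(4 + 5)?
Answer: 5740677882558605/2571269194 ≈ 2.2326e+6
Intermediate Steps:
O(K, N) = -39 (O(K, N) = -3 - 4*(4 + 5) = -3 - 4*9 = -3 - 36 = -39)
E(a) = -1591
j = -359013 (j = 668738 - 1027751 = -359013)
U = -1/1591 (U = 1/(-1591) = -1/1591 ≈ -0.00062854)
(U + j/(-1616134)) + 2232624 = (-1/1591 - 359013/(-1616134)) + 2232624 = (-1/1591 - 359013*(-1/1616134)) + 2232624 = (-1/1591 + 359013/1616134) + 2232624 = 569573549/2571269194 + 2232624 = 5740677882558605/2571269194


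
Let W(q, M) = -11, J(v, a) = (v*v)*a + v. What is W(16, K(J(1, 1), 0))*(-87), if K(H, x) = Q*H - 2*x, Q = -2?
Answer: 957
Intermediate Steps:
J(v, a) = v + a*v**2 (J(v, a) = v**2*a + v = a*v**2 + v = v + a*v**2)
K(H, x) = -2*H - 2*x
W(16, K(J(1, 1), 0))*(-87) = -11*(-87) = 957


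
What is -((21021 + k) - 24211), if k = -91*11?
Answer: 4191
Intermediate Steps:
k = -1001
-((21021 + k) - 24211) = -((21021 - 1001) - 24211) = -(20020 - 24211) = -1*(-4191) = 4191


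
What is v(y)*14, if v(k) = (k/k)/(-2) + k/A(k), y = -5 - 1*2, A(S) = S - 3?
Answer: 14/5 ≈ 2.8000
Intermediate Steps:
A(S) = -3 + S
y = -7 (y = -5 - 2 = -7)
v(k) = -½ + k/(-3 + k) (v(k) = (k/k)/(-2) + k/(-3 + k) = 1*(-½) + k/(-3 + k) = -½ + k/(-3 + k))
v(y)*14 = ((3 - 7)/(2*(-3 - 7)))*14 = ((½)*(-4)/(-10))*14 = ((½)*(-⅒)*(-4))*14 = (⅕)*14 = 14/5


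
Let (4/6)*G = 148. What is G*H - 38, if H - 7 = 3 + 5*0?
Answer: 2182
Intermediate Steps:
G = 222 (G = (3/2)*148 = 222)
H = 10 (H = 7 + (3 + 5*0) = 7 + (3 + 0) = 7 + 3 = 10)
G*H - 38 = 222*10 - 38 = 2220 - 38 = 2182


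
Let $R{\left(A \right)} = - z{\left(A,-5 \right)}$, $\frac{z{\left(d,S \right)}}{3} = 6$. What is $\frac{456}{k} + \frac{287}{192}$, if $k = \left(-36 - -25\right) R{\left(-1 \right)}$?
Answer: $\frac{8021}{2112} \approx 3.7978$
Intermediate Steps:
$z{\left(d,S \right)} = 18$ ($z{\left(d,S \right)} = 3 \cdot 6 = 18$)
$R{\left(A \right)} = -18$ ($R{\left(A \right)} = \left(-1\right) 18 = -18$)
$k = 198$ ($k = \left(-36 - -25\right) \left(-18\right) = \left(-36 + 25\right) \left(-18\right) = \left(-11\right) \left(-18\right) = 198$)
$\frac{456}{k} + \frac{287}{192} = \frac{456}{198} + \frac{287}{192} = 456 \cdot \frac{1}{198} + 287 \cdot \frac{1}{192} = \frac{76}{33} + \frac{287}{192} = \frac{8021}{2112}$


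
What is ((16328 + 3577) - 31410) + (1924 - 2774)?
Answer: -12355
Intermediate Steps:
((16328 + 3577) - 31410) + (1924 - 2774) = (19905 - 31410) - 850 = -11505 - 850 = -12355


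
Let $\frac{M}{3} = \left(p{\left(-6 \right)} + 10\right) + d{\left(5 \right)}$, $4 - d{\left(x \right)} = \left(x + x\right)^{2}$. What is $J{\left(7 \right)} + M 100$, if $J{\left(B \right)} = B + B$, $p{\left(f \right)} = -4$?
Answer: $-26986$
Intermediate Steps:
$d{\left(x \right)} = 4 - 4 x^{2}$ ($d{\left(x \right)} = 4 - \left(x + x\right)^{2} = 4 - \left(2 x\right)^{2} = 4 - 4 x^{2}$)
$J{\left(B \right)} = 2 B$
$M = -270$ ($M = 3 \left(\left(-4 + 10\right) + \left(4 - 4 \cdot 5^{2}\right)\right) = 3 \left(6 + \left(4 - 100\right)\right) = 3 \left(6 - 96\right) = 3 \left(-90\right) = -270$)
$J{\left(7 \right)} + M 100 = 2 \cdot 7 - 27000 = 14 - 27000 = -26986$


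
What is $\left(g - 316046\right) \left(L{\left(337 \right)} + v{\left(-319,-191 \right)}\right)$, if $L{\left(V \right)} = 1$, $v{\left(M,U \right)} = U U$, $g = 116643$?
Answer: $-7274620246$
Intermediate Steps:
$v{\left(M,U \right)} = U^{2}$
$\left(g - 316046\right) \left(L{\left(337 \right)} + v{\left(-319,-191 \right)}\right) = \left(116643 - 316046\right) \left(1 + \left(-191\right)^{2}\right) = - 199403 \left(1 + 36481\right) = \left(-199403\right) 36482 = -7274620246$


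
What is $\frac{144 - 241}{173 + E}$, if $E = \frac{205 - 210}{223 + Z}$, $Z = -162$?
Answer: $- \frac{5917}{10548} \approx -0.56096$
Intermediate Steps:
$E = - \frac{5}{61}$ ($E = \frac{205 - 210}{223 - 162} = - \frac{5}{61} \approx -0.081967$)
$\frac{144 - 241}{173 + E} = \frac{144 - 241}{173 - \frac{5}{61}} = - \frac{97}{\frac{10548}{61}} = \left(-97\right) \frac{61}{10548} = - \frac{5917}{10548}$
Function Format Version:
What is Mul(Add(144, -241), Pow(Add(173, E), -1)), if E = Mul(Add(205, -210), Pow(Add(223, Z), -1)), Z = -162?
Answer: Rational(-5917, 10548) ≈ -0.56096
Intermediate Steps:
E = Rational(-5, 61) (E = Mul(Add(205, -210), Pow(Add(223, -162), -1)) = Mul(-5, Pow(61, -1)) = Mul(-5, Rational(1, 61)) = Rational(-5, 61) ≈ -0.081967)
Mul(Add(144, -241), Pow(Add(173, E), -1)) = Mul(Add(144, -241), Pow(Add(173, Rational(-5, 61)), -1)) = Mul(-97, Pow(Rational(10548, 61), -1)) = Mul(-97, Rational(61, 10548)) = Rational(-5917, 10548)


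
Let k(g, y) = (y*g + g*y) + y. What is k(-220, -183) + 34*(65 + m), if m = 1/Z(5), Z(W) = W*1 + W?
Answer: 412752/5 ≈ 82550.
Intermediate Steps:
Z(W) = 2*W (Z(W) = W + W = 2*W)
m = ⅒ (m = 1/(2*5) = 1/10 = ⅒ ≈ 0.10000)
k(g, y) = y + 2*g*y (k(g, y) = (g*y + g*y) + y = 2*g*y + y = y + 2*g*y)
k(-220, -183) + 34*(65 + m) = -183*(1 + 2*(-220)) + 34*(65 + ⅒) = -183*(1 - 440) + 34*(651/10) = -183*(-439) + 11067/5 = 80337 + 11067/5 = 412752/5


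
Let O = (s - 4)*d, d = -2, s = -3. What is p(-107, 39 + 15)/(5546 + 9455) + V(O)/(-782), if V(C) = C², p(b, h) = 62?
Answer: -1445856/5865391 ≈ -0.24651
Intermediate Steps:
O = 14 (O = (-3 - 4)*(-2) = -7*(-2) = 14)
p(-107, 39 + 15)/(5546 + 9455) + V(O)/(-782) = 62/(5546 + 9455) + 14²/(-782) = 62/15001 + 196*(-1/782) = 62*(1/15001) - 98/391 = 62/15001 - 98/391 = -1445856/5865391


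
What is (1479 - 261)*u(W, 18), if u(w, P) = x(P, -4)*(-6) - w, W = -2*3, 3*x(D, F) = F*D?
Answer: 182700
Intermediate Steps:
x(D, F) = D*F/3 (x(D, F) = (F*D)/3 = (D*F)/3 = D*F/3)
W = -6
u(w, P) = -w + 8*P (u(w, P) = ((⅓)*P*(-4))*(-6) - w = -4*P/3*(-6) - w = 8*P - w = -w + 8*P)
(1479 - 261)*u(W, 18) = (1479 - 261)*(-1*(-6) + 8*18) = 1218*(6 + 144) = 1218*150 = 182700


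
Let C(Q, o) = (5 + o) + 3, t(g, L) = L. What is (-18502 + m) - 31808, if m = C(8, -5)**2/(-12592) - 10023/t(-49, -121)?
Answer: -76527717393/1523632 ≈ -50227.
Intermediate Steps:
C(Q, o) = 8 + o
m = 126208527/1523632 (m = (8 - 5)**2/(-12592) - 10023/(-121) = 3**2*(-1/12592) - 10023*(-1/121) = 9*(-1/12592) + 10023/121 = -9/12592 + 10023/121 = 126208527/1523632 ≈ 82.834)
(-18502 + m) - 31808 = (-18502 + 126208527/1523632) - 31808 = -28064030737/1523632 - 31808 = -76527717393/1523632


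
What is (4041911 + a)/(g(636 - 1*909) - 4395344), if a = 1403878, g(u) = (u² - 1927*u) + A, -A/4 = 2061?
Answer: -5445789/3802988 ≈ -1.4320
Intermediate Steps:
A = -8244 (A = -4*2061 = -8244)
g(u) = -8244 + u² - 1927*u (g(u) = (u² - 1927*u) - 8244 = -8244 + u² - 1927*u)
(4041911 + a)/(g(636 - 1*909) - 4395344) = (4041911 + 1403878)/((-8244 + (636 - 1*909)² - 1927*(636 - 1*909)) - 4395344) = 5445789/((-8244 + (636 - 909)² - 1927*(636 - 909)) - 4395344) = 5445789/((-8244 + (-273)² - 1927*(-273)) - 4395344) = 5445789/((-8244 + 74529 + 526071) - 4395344) = 5445789/(592356 - 4395344) = 5445789/(-3802988) = 5445789*(-1/3802988) = -5445789/3802988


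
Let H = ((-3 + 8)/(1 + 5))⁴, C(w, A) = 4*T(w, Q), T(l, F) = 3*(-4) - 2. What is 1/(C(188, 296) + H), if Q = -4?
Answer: -1296/71951 ≈ -0.018012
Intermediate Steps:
T(l, F) = -14 (T(l, F) = -12 - 2 = -14)
C(w, A) = -56 (C(w, A) = 4*(-14) = -56)
H = 625/1296 (H = (5/6)⁴ = (5*(⅙))⁴ = (⅚)⁴ = 625/1296 ≈ 0.48225)
1/(C(188, 296) + H) = 1/(-56 + 625/1296) = 1/(-71951/1296) = -1296/71951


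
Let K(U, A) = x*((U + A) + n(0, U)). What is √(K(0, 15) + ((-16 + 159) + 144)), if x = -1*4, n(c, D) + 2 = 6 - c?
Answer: √211 ≈ 14.526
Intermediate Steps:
n(c, D) = 4 - c (n(c, D) = -2 + (6 - c) = 4 - c)
x = -4
K(U, A) = -16 - 4*A - 4*U (K(U, A) = -4*((U + A) + (4 - 1*0)) = -4*((A + U) + (4 + 0)) = -4*((A + U) + 4) = -4*(4 + A + U) = -16 - 4*A - 4*U)
√(K(0, 15) + ((-16 + 159) + 144)) = √((-16 - 4*15 - 4*0) + ((-16 + 159) + 144)) = √((-16 - 60 + 0) + (143 + 144)) = √(-76 + 287) = √211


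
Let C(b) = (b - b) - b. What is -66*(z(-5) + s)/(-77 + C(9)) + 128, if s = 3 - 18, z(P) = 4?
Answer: 5141/43 ≈ 119.56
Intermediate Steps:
C(b) = -b (C(b) = 0 - b = -b)
s = -15
-66*(z(-5) + s)/(-77 + C(9)) + 128 = -66*(4 - 15)/(-77 - 1*9) + 128 = -(-726)/(-77 - 9) + 128 = -(-726)/(-86) + 128 = -(-726)*(-1)/86 + 128 = -66*11/86 + 128 = -363/43 + 128 = 5141/43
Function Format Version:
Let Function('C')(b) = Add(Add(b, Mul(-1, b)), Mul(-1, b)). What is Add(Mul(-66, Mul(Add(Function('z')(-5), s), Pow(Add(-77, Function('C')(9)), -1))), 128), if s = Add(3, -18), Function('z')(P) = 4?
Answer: Rational(5141, 43) ≈ 119.56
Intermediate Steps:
Function('C')(b) = Mul(-1, b) (Function('C')(b) = Add(0, Mul(-1, b)) = Mul(-1, b))
s = -15
Add(Mul(-66, Mul(Add(Function('z')(-5), s), Pow(Add(-77, Function('C')(9)), -1))), 128) = Add(Mul(-66, Mul(Add(4, -15), Pow(Add(-77, Mul(-1, 9)), -1))), 128) = Add(Mul(-66, Mul(-11, Pow(Add(-77, -9), -1))), 128) = Add(Mul(-66, Mul(-11, Pow(-86, -1))), 128) = Add(Mul(-66, Mul(-11, Rational(-1, 86))), 128) = Add(Mul(-66, Rational(11, 86)), 128) = Add(Rational(-363, 43), 128) = Rational(5141, 43)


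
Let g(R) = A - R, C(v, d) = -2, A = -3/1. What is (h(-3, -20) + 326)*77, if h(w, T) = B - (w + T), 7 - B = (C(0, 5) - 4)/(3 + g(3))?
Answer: 27258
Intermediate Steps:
A = -3 (A = -3*1 = -3)
g(R) = -3 - R
B = 5 (B = 7 - (-2 - 4)/(3 + (-3 - 1*3)) = 7 - (-6)/(3 + (-3 - 3)) = 7 - (-6)/(3 - 6) = 7 - (-6)/(-3) = 7 - (-6)*(-1)/3 = 7 - 1*2 = 7 - 2 = 5)
h(w, T) = 5 - T - w (h(w, T) = 5 - (w + T) = 5 - (T + w) = 5 + (-T - w) = 5 - T - w)
(h(-3, -20) + 326)*77 = ((5 - 1*(-20) - 1*(-3)) + 326)*77 = ((5 + 20 + 3) + 326)*77 = (28 + 326)*77 = 354*77 = 27258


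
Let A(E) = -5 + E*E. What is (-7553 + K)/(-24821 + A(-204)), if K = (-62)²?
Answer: -3709/16790 ≈ -0.22091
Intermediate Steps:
K = 3844
A(E) = -5 + E²
(-7553 + K)/(-24821 + A(-204)) = (-7553 + 3844)/(-24821 + (-5 + (-204)²)) = -3709/(-24821 + (-5 + 41616)) = -3709/(-24821 + 41611) = -3709/16790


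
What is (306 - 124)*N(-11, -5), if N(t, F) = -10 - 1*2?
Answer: -2184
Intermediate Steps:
N(t, F) = -12 (N(t, F) = -10 - 2 = -12)
(306 - 124)*N(-11, -5) = (306 - 124)*(-12) = 182*(-12) = -2184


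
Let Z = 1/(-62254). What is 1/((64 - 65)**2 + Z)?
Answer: 62254/62253 ≈ 1.0000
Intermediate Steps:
Z = -1/62254 ≈ -1.6063e-5
1/((64 - 65)**2 + Z) = 1/((64 - 65)**2 - 1/62254) = 1/((-1)**2 - 1/62254) = 1/(1 - 1/62254) = 1/(62253/62254) = 62254/62253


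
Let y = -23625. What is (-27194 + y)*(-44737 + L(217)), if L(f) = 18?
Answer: 2272574861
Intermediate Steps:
(-27194 + y)*(-44737 + L(217)) = (-27194 - 23625)*(-44737 + 18) = -50819*(-44719) = 2272574861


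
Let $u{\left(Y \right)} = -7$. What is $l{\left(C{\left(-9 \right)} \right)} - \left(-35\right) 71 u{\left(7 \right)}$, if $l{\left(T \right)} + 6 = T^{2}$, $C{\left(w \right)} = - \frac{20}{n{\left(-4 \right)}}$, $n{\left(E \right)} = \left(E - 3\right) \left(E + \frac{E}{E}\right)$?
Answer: $- \frac{7673441}{441} \approx -17400.0$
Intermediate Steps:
$n{\left(E \right)} = \left(1 + E\right) \left(-3 + E\right)$ ($n{\left(E \right)} = \left(-3 + E\right) \left(E + 1\right) = \left(-3 + E\right) \left(1 + E\right) = \left(1 + E\right) \left(-3 + E\right)$)
$C{\left(w \right)} = - \frac{20}{21}$ ($C{\left(w \right)} = - \frac{20}{-3 + \left(-4\right)^{2} - -8} = - \frac{20}{-3 + 16 + 8} = - \frac{20}{21}$)
$l{\left(T \right)} = -6 + T^{2}$
$l{\left(C{\left(-9 \right)} \right)} - \left(-35\right) 71 u{\left(7 \right)} = \left(-6 + \left(- \frac{20}{21}\right)^{2}\right) - \left(-35\right) 71 \left(-7\right) = \left(-6 + \frac{400}{441}\right) - \left(-2485\right) \left(-7\right) = - \frac{2246}{441} - 17395 = - \frac{7673441}{441}$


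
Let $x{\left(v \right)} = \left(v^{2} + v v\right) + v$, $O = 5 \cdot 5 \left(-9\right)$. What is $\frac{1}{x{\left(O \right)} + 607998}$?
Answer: $\frac{1}{709023} \approx 1.4104 \cdot 10^{-6}$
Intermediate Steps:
$O = -225$ ($O = 25 \left(-9\right) = -225$)
$x{\left(v \right)} = v + 2 v^{2}$ ($x{\left(v \right)} = \left(v^{2} + v^{2}\right) + v = 2 v^{2} + v = v + 2 v^{2}$)
$\frac{1}{x{\left(O \right)} + 607998} = \frac{1}{- 225 \left(1 + 2 \left(-225\right)\right) + 607998} = \frac{1}{- 225 \left(1 - 450\right) + 607998} = \frac{1}{\left(-225\right) \left(-449\right) + 607998} = \frac{1}{101025 + 607998} = \frac{1}{709023}$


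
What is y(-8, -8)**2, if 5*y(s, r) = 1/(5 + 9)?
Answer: 1/4900 ≈ 0.00020408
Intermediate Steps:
y(s, r) = 1/70 (y(s, r) = 1/(5*(5 + 9)) = (1/5)/14 = (1/5)*(1/14) = 1/70)
y(-8, -8)**2 = (1/70)**2 = 1/4900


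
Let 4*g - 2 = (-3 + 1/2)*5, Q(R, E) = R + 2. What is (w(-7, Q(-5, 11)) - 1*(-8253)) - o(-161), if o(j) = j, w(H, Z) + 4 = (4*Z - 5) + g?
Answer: 67123/8 ≈ 8390.4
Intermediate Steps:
Q(R, E) = 2 + R
g = -21/8 (g = ½ + ((-3 + 1/2)*5)/4 = ½ + ((-3 + 1*(½))*5)/4 = ½ + ((-3 + ½)*5)/4 = ½ + (-5/2*5)/4 = ½ + (¼)*(-25/2) = ½ - 25/8 = -21/8 ≈ -2.6250)
w(H, Z) = -93/8 + 4*Z (w(H, Z) = -4 + ((4*Z - 5) - 21/8) = -4 + ((-5 + 4*Z) - 21/8) = -4 + (-61/8 + 4*Z) = -93/8 + 4*Z)
(w(-7, Q(-5, 11)) - 1*(-8253)) - o(-161) = ((-93/8 + 4*(2 - 5)) - 1*(-8253)) - 1*(-161) = ((-93/8 + 4*(-3)) + 8253) + 161 = ((-93/8 - 12) + 8253) + 161 = (-189/8 + 8253) + 161 = 65835/8 + 161 = 67123/8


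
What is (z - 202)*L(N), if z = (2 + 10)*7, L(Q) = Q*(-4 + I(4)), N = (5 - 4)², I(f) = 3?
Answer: 118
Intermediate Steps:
N = 1 (N = 1² = 1)
L(Q) = -Q (L(Q) = Q*(-4 + 3) = Q*(-1) = -Q)
z = 84 (z = 12*7 = 84)
(z - 202)*L(N) = (84 - 202)*(-1*1) = -118*(-1) = 118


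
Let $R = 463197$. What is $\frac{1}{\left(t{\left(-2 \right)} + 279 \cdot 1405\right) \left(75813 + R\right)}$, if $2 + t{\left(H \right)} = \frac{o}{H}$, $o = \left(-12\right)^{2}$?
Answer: $\frac{1}{211249338210} \approx 4.7337 \cdot 10^{-12}$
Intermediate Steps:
$o = 144$
$t{\left(H \right)} = -2 + \frac{144}{H}$
$\frac{1}{\left(t{\left(-2 \right)} + 279 \cdot 1405\right) \left(75813 + R\right)} = \frac{1}{\left(\left(-2 + \frac{144}{-2}\right) + 279 \cdot 1405\right) \left(75813 + 463197\right)} = \frac{1}{\left(\left(-2 + 144 \left(- \frac{1}{2}\right)\right) + 391995\right) 539010} = \frac{1}{\left(\left(-2 - 72\right) + 391995\right) 539010} = \frac{1}{\left(-74 + 391995\right) 539010} = \frac{1}{391921 \cdot 539010} = \frac{1}{211249338210}$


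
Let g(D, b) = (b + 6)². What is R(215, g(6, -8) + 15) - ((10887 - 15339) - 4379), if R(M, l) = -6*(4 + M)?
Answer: 7517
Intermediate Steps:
g(D, b) = (6 + b)²
R(M, l) = -24 - 6*M
R(215, g(6, -8) + 15) - ((10887 - 15339) - 4379) = (-24 - 6*215) - ((10887 - 15339) - 4379) = (-24 - 1290) - (-4452 - 4379) = -1314 - 1*(-8831) = -1314 + 8831 = 7517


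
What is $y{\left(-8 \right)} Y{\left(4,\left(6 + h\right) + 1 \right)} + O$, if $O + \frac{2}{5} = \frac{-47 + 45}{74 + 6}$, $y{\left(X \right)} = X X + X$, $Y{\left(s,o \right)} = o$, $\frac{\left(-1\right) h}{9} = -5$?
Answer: $\frac{116463}{40} \approx 2911.6$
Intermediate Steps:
$h = 45$ ($h = \left(-9\right) \left(-5\right) = 45$)
$y{\left(X \right)} = X + X^{2}$ ($y{\left(X \right)} = X^{2} + X = X + X^{2}$)
$O = - \frac{17}{40}$ ($O = - \frac{2}{5} + \frac{-47 + 45}{74 + 6} = - \frac{2}{5} - \frac{2}{80} = - \frac{2}{5} - \frac{1}{40} = - \frac{17}{40} \approx -0.425$)
$y{\left(-8 \right)} Y{\left(4,\left(6 + h\right) + 1 \right)} + O = - 8 \left(1 - 8\right) \left(\left(6 + 45\right) + 1\right) - \frac{17}{40} = \left(-8\right) \left(-7\right) \left(51 + 1\right) - \frac{17}{40} = 56 \cdot 52 - \frac{17}{40} = 2912 - \frac{17}{40} = \frac{116463}{40}$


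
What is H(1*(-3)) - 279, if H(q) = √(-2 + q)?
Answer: -279 + I*√5 ≈ -279.0 + 2.2361*I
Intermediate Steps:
H(1*(-3)) - 279 = √(-2 + 1*(-3)) - 279 = √(-2 - 3) - 279 = √(-5) - 279 = I*√5 - 279 = -279 + I*√5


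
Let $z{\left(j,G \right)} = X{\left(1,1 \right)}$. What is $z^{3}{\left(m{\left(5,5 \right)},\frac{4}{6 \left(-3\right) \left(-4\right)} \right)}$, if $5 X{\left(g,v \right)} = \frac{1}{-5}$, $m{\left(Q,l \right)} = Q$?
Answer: $- \frac{1}{15625} \approx -6.4 \cdot 10^{-5}$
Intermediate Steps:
$X{\left(g,v \right)} = - \frac{1}{25}$ ($X{\left(g,v \right)} = \frac{1}{5 \left(-5\right)} = \frac{1}{5} \left(- \frac{1}{5}\right) = - \frac{1}{25}$)
$z{\left(j,G \right)} = - \frac{1}{25}$
$z^{3}{\left(m{\left(5,5 \right)},\frac{4}{6 \left(-3\right) \left(-4\right)} \right)} = \left(- \frac{1}{25}\right)^{3} = - \frac{1}{15625}$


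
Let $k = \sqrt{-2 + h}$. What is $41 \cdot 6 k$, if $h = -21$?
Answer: $246 i \sqrt{23} \approx 1179.8 i$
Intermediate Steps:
$k = i \sqrt{23}$ ($k = \sqrt{-2 - 21} = \sqrt{-23} = i \sqrt{23} \approx 4.7958 i$)
$41 \cdot 6 k = 41 \cdot 6 i \sqrt{23} = 246 i \sqrt{23}$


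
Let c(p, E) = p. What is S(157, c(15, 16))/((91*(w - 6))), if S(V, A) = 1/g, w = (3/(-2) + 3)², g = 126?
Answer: -2/85995 ≈ -2.3257e-5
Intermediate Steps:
w = 9/4 (w = (3*(-½) + 3)² = (-3/2 + 3)² = (3/2)² = 9/4 ≈ 2.2500)
S(V, A) = 1/126
S(157, c(15, 16))/((91*(w - 6))) = 1/(126*((91*(9/4 - 6)))) = 1/(126*((91*(-15/4)))) = 1/(126*(-1365/4)) = (1/126)*(-4/1365) = -2/85995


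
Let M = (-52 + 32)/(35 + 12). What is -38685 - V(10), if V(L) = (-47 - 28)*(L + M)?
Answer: -1784445/47 ≈ -37967.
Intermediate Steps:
M = -20/47 ≈ -0.42553
V(L) = 1500/47 - 75*L (V(L) = (-47 - 28)*(L - 20/47) = -75*(-20/47 + L) = 1500/47 - 75*L)
-38685 - V(10) = -38685 - (1500/47 - 75*10) = -38685 - (1500/47 - 750) = -38685 - 1*(-33750/47) = -38685 + 33750/47 = -1784445/47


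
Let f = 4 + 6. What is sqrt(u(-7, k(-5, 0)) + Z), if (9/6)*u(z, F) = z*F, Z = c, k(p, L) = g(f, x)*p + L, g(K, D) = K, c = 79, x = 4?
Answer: sqrt(2811)/3 ≈ 17.673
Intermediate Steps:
f = 10
k(p, L) = L + 10*p (k(p, L) = 10*p + L = L + 10*p)
Z = 79
u(z, F) = 2*F*z/3 (u(z, F) = 2*(z*F)/3 = 2*(F*z)/3 = 2*F*z/3)
sqrt(u(-7, k(-5, 0)) + Z) = sqrt((2/3)*(0 + 10*(-5))*(-7) + 79) = sqrt((2/3)*(0 - 50)*(-7) + 79) = sqrt((2/3)*(-50)*(-7) + 79) = sqrt(700/3 + 79) = sqrt(937/3) = sqrt(2811)/3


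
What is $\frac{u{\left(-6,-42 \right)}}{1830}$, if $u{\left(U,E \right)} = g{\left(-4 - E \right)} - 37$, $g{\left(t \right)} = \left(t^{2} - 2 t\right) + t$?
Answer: $\frac{1369}{1830} \approx 0.74809$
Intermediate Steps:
$g{\left(t \right)} = t^{2} - t$
$u{\left(U,E \right)} = -37 + \left(-5 - E\right) \left(-4 - E\right)$ ($u{\left(U,E \right)} = \left(-4 - E\right) \left(-1 - \left(4 + E\right)\right) - 37 = \left(-4 - E\right) \left(-5 - E\right) - 37 = \left(-5 - E\right) \left(-4 - E\right) - 37 = -37 + \left(-5 - E\right) \left(-4 - E\right)$)
$\frac{u{\left(-6,-42 \right)}}{1830} = \frac{-37 + \left(4 - 42\right) \left(5 - 42\right)}{1830} = \left(-37 - -1406\right) \frac{1}{1830} = \left(-37 + 1406\right) \frac{1}{1830} = 1369 \cdot \frac{1}{1830} = \frac{1369}{1830}$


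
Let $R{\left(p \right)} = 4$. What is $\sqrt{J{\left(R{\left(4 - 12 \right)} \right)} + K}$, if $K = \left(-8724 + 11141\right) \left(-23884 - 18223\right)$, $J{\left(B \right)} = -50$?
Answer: $i \sqrt{101772669} \approx 10088.0 i$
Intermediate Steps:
$K = -101772619$ ($K = 2417 \left(-42107\right) = -101772619$)
$\sqrt{J{\left(R{\left(4 - 12 \right)} \right)} + K} = \sqrt{-50 - 101772619} = \sqrt{-101772669} = i \sqrt{101772669}$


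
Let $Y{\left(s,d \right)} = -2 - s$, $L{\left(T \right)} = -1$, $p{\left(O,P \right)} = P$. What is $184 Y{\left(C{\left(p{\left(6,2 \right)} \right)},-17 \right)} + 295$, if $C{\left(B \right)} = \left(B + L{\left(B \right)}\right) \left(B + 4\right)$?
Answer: $-1177$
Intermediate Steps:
$C{\left(B \right)} = \left(-1 + B\right) \left(4 + B\right)$ ($C{\left(B \right)} = \left(B - 1\right) \left(B + 4\right) = \left(-1 + B\right) \left(4 + B\right)$)
$184 Y{\left(C{\left(p{\left(6,2 \right)} \right)},-17 \right)} + 295 = 184 \left(-2 - \left(-4 + 2^{2} + 3 \cdot 2\right)\right) + 295 = 184 \left(-2 - \left(-4 + 4 + 6\right)\right) + 295 = 184 \left(-2 - 6\right) + 295 = 184 \left(-8\right) + 295 = -1472 + 295 = -1177$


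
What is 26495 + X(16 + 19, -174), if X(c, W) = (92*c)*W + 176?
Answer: -533609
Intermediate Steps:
X(c, W) = 176 + 92*W*c (X(c, W) = 92*W*c + 176 = 176 + 92*W*c)
26495 + X(16 + 19, -174) = 26495 + (176 + 92*(-174)*(16 + 19)) = 26495 + (176 + 92*(-174)*35) = 26495 + (176 - 560280) = 26495 - 560104 = -533609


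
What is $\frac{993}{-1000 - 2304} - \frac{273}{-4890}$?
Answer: $- \frac{658963}{2692760} \approx -0.24472$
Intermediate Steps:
$\frac{993}{-1000 - 2304} - \frac{273}{-4890} = \frac{993}{-3304} - - \frac{91}{1630} = 993 \left(- \frac{1}{3304}\right) + \frac{91}{1630} = - \frac{993}{3304} + \frac{91}{1630} = - \frac{658963}{2692760}$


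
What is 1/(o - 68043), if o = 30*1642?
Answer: -1/18783 ≈ -5.3240e-5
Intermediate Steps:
o = 49260
1/(o - 68043) = 1/(49260 - 68043) = 1/(-18783) = -1/18783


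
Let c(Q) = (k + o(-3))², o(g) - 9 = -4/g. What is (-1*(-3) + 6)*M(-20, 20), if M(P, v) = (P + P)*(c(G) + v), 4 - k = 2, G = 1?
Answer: -61960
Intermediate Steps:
o(g) = 9 - 4/g
k = 2 (k = 4 - 1*2 = 4 - 2 = 2)
c(Q) = 1369/9 (c(Q) = (2 + (9 - 4/(-3)))² = (2 + (9 - 4*(-⅓)))² = (2 + (9 + 4/3))² = (2 + 31/3)² = (37/3)² = 1369/9)
M(P, v) = 2*P*(1369/9 + v) (M(P, v) = (P + P)*(1369/9 + v) = (2*P)*(1369/9 + v) = 2*P*(1369/9 + v))
(-1*(-3) + 6)*M(-20, 20) = (-1*(-3) + 6)*((2/9)*(-20)*(1369 + 9*20)) = (3 + 6)*((2/9)*(-20)*(1369 + 180)) = 9*((2/9)*(-20)*1549) = 9*(-61960/9) = -61960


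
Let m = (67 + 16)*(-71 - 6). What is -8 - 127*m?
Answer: 811649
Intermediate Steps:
m = -6391 (m = 83*(-77) = -6391)
-8 - 127*m = -8 - 127*(-6391) = -8 + 811657 = 811649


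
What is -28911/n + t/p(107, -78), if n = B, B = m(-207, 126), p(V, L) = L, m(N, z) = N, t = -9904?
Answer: 10399/39 ≈ 266.64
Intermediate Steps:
B = -207
n = -207
-28911/n + t/p(107, -78) = -28911/(-207) - 9904/(-78) = -28911*(-1/207) - 9904*(-1/78) = 419/3 + 4952/39 = 10399/39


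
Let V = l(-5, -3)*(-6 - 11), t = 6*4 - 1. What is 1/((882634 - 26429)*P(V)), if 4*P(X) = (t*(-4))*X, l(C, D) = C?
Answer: -1/1673880775 ≈ -5.9741e-10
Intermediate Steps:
t = 23 (t = 24 - 1 = 23)
V = 85 (V = -5*(-6 - 11) = -5*(-17) = 85)
P(X) = -23*X (P(X) = ((23*(-4))*X)/4 = (-92*X)/4 = -23*X)
1/((882634 - 26429)*P(V)) = 1/((882634 - 26429)*((-23*85))) = 1/(856205*(-1955)) = (1/856205)*(-1/1955) = -1/1673880775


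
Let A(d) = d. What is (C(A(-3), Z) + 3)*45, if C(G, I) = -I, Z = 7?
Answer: -180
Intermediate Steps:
(C(A(-3), Z) + 3)*45 = (-1*7 + 3)*45 = (-7 + 3)*45 = -4*45 = -180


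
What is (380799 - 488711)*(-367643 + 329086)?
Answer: 4160762984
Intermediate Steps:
(380799 - 488711)*(-367643 + 329086) = -107912*(-38557) = 4160762984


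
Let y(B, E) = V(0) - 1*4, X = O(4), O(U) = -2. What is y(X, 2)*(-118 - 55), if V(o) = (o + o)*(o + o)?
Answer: 692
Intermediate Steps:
V(o) = 4*o**2 (V(o) = (2*o)*(2*o) = 4*o**2)
X = -2
y(B, E) = -4 (y(B, E) = 4*0**2 - 1*4 = 4*0 - 4 = 0 - 4 = -4)
y(X, 2)*(-118 - 55) = -4*(-118 - 55) = -4*(-173) = 692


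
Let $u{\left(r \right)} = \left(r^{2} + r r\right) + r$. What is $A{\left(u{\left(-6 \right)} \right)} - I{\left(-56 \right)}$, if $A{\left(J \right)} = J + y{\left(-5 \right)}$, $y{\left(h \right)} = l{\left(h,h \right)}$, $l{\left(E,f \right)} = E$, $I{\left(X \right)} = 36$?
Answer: $25$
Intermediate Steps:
$y{\left(h \right)} = h$
$u{\left(r \right)} = r + 2 r^{2}$ ($u{\left(r \right)} = \left(r^{2} + r^{2}\right) + r = 2 r^{2} + r = r + 2 r^{2}$)
$A{\left(J \right)} = -5 + J$ ($A{\left(J \right)} = J - 5 = -5 + J$)
$A{\left(u{\left(-6 \right)} \right)} - I{\left(-56 \right)} = \left(-5 - 6 \left(1 + 2 \left(-6\right)\right)\right) - 36 = \left(-5 - 6 \left(1 - 12\right)\right) - 36 = \left(-5 - -66\right) - 36 = \left(-5 + 66\right) - 36 = 61 - 36 = 25$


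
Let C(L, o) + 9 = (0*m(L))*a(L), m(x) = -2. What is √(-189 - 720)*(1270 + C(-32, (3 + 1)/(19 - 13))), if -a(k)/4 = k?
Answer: 3783*I*√101 ≈ 38019.0*I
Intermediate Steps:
a(k) = -4*k
C(L, o) = -9 (C(L, o) = -9 + (0*(-2))*(-4*L) = -9 + 0*(-4*L) = -9 + 0 = -9)
√(-189 - 720)*(1270 + C(-32, (3 + 1)/(19 - 13))) = √(-189 - 720)*(1270 - 9) = √(-909)*1261 = (3*I*√101)*1261 = 3783*I*√101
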